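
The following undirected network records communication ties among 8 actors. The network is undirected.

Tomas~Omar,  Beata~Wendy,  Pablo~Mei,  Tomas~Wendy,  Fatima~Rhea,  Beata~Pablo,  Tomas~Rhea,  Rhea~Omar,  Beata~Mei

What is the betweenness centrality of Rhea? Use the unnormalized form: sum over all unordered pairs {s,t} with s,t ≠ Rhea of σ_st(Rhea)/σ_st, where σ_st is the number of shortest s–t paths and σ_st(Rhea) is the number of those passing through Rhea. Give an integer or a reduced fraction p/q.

Pairs whose geodesics pass through Rhea — Omar–Fatima: 1; Tomas–Fatima: 1; Fatima–Mei: 1; Fatima–Wendy: 1; Fatima–Pablo: 1; Fatima–Beata: 1.
All other pairs contribute 0.
Summing the contributions gives betweenness(Rhea) = 6.

6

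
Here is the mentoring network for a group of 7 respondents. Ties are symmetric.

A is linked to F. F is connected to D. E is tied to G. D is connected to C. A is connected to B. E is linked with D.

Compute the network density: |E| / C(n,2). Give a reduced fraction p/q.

2/7

There are 6 edges and 7 nodes, so the maximum possible is C(7,2) = 21.
Density = 6/21 = 2/7.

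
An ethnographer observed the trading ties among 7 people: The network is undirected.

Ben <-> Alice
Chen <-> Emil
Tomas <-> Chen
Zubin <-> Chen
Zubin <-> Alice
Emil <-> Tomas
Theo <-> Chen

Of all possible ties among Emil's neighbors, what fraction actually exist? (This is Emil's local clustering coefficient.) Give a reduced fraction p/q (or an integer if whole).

Emil's neighbors: Chen and Tomas (k = 2).
Possible neighbor pairs: C(2,2) = 1. Edges among them: Chen–Tomas → e = 1.
Clustering(Emil) = 1/1.

1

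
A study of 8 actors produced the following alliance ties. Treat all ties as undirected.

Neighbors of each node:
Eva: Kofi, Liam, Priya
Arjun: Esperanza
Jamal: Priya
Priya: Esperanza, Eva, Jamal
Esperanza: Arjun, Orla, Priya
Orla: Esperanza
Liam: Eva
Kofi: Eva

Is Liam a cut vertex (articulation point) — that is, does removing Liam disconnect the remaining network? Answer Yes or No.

No

Even without Liam, every remaining node can still reach every other (the residual graph is connected), so Liam is not a cut vertex.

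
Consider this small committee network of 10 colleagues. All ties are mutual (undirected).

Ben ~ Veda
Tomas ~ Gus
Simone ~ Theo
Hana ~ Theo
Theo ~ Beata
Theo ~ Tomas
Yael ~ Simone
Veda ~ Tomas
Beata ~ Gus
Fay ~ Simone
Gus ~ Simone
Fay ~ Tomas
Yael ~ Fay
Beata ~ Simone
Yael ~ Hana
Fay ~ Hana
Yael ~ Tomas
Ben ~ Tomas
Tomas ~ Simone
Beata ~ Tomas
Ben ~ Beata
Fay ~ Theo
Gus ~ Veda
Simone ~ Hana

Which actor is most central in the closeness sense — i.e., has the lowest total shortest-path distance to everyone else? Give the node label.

Tomas

Farness (sum of distances to all others) for each node — Beata:13, Ben:16, Fay:13, Gus:14, Hana:16, Simone:11, Theo:13, Tomas:10, Veda:16, Yael:14.
The smallest farness is 10, for Tomas, so Tomas has the highest closeness.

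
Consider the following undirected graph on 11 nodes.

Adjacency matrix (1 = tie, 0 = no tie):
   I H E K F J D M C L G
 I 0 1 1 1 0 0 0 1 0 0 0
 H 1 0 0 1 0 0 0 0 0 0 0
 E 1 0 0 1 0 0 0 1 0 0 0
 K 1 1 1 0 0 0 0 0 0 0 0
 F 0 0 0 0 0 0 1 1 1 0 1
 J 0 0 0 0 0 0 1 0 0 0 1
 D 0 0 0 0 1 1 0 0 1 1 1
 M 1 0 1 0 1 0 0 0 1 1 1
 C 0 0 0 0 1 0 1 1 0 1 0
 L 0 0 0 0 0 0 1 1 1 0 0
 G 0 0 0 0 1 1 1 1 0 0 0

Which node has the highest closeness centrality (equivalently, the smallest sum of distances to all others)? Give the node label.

M

Farness (sum of distances to all others) for each node — C:18, D:21, E:19, F:18, G:18, H:26, I:18, J:24, K:25, L:19, M:14.
The smallest farness is 14, for M, so M has the highest closeness.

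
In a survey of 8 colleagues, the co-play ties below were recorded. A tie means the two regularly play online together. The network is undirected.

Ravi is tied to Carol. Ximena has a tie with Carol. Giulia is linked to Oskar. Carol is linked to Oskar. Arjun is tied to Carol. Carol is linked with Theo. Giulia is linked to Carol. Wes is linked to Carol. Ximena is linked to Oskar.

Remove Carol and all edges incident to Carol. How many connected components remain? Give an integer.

Without Carol, the remaining ties split the others into: {Giulia, Oskar, Ximena}; {Ravi}; {Theo}; {Wes}; {Arjun}.
That's 5 separate components.

5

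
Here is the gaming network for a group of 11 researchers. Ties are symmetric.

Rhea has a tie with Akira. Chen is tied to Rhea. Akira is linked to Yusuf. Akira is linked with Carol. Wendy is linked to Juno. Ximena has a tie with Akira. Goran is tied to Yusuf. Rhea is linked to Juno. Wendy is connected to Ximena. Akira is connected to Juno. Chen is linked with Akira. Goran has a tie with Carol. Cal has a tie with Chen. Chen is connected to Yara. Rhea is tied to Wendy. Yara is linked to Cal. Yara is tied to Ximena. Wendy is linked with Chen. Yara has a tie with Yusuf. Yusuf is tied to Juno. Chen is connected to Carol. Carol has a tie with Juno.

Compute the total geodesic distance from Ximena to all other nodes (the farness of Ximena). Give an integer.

Distances from Ximena: Akira:1, Cal:2, Carol:2, Chen:2, Goran:3, Juno:2, Rhea:2, Wendy:1, Yara:1, Yusuf:2.
Sum = 1 + 2 + 2 + 2 + 3 + 2 + 2 + 1 + 1 + 2 = 18.

18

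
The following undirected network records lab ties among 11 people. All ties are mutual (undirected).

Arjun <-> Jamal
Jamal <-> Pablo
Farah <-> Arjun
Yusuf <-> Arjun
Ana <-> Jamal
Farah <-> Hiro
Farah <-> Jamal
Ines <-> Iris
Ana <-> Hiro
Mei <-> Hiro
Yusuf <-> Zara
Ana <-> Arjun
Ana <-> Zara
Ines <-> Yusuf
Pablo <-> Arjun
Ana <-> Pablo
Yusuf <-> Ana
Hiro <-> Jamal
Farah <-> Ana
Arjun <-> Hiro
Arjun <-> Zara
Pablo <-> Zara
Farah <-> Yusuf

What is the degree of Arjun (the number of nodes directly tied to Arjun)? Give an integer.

Arjun is directly tied to Ana, Farah, Hiro, Jamal, Pablo, Yusuf, and Zara. That is 7 neighbors, so the degree of Arjun is 7.

7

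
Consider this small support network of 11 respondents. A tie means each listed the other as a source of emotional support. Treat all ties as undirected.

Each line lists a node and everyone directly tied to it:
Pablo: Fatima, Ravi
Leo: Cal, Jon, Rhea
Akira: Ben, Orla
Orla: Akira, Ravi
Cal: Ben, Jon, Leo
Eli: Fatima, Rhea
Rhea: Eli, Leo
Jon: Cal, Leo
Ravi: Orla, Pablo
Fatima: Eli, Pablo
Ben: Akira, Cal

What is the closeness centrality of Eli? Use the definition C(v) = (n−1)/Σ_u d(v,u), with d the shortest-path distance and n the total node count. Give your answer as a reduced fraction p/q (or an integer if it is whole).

5/14

Distances from Eli: Akira:5, Ben:4, Cal:3, Fatima:1, Jon:3, Leo:2, Orla:4, Pablo:2, Ravi:3, Rhea:1. Sum = 28.
n = 11, so closeness = 10/28 = 5/14.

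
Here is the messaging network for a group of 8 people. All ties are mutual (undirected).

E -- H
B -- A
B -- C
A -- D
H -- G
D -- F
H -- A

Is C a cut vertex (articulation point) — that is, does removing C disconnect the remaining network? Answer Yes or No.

No

Even without C, every remaining node can still reach every other (the residual graph is connected), so C is not a cut vertex.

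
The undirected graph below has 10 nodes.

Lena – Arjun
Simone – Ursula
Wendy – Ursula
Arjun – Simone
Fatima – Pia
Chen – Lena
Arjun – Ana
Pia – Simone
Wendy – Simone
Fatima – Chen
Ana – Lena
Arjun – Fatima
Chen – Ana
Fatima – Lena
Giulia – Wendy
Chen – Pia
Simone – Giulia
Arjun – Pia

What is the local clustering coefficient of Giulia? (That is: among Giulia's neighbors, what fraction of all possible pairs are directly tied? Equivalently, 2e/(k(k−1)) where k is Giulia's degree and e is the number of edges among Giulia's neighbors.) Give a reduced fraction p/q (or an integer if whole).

Giulia's neighbors: Simone and Wendy (k = 2).
Possible neighbor pairs: C(2,2) = 1. Edges among them: Simone–Wendy → e = 1.
Clustering(Giulia) = 1/1.

1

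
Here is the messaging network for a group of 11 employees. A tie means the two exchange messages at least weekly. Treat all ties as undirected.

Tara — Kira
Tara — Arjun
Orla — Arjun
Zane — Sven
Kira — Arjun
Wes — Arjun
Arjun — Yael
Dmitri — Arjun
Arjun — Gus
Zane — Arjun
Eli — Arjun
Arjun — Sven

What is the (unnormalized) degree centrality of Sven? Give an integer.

2

Sven is directly tied to Arjun and Zane. That is 2 neighbors, so the degree of Sven is 2.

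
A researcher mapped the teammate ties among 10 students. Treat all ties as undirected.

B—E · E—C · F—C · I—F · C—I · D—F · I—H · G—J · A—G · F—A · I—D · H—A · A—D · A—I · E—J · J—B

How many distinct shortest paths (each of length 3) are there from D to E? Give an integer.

The shortest distance is 3. The length-3 paths are: D–I–C–E; D–F–C–E.
That gives 2 distinct shortest paths.

2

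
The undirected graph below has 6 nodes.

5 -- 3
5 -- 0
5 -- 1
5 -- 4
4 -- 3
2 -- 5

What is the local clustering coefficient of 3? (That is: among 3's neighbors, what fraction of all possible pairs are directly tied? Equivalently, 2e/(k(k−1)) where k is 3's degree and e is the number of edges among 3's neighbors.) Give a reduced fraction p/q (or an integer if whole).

3's neighbors: 4 and 5 (k = 2).
Possible neighbor pairs: C(2,2) = 1. Edges among them: 4–5 → e = 1.
Clustering(3) = 1/1.

1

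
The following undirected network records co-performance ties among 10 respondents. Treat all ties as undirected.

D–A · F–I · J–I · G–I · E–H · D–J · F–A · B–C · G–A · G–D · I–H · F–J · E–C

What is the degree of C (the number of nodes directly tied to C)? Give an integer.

2

C is directly tied to B and E. That is 2 neighbors, so the degree of C is 2.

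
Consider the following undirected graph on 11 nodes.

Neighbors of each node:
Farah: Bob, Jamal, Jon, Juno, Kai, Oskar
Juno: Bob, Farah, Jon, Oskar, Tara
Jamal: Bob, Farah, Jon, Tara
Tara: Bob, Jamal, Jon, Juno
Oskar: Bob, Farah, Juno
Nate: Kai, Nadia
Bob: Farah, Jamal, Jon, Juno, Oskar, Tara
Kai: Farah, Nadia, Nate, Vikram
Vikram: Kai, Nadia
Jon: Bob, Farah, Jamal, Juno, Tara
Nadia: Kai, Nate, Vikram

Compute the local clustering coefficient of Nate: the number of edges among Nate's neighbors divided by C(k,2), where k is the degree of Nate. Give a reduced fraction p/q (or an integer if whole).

1

Nate's neighbors: Kai and Nadia (k = 2).
Possible neighbor pairs: C(2,2) = 1. Edges among them: Kai–Nadia → e = 1.
Clustering(Nate) = 1/1.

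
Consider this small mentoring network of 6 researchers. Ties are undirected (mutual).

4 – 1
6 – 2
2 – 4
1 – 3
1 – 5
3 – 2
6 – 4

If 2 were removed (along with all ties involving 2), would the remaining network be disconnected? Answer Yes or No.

No

Even without 2, every remaining node can still reach every other (the residual graph is connected), so 2 is not a cut vertex.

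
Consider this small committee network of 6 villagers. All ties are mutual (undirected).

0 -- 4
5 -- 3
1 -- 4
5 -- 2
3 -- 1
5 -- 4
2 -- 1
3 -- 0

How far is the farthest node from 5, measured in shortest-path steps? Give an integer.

Distances from 5: 0:2, 1:2, 2:1, 3:1, 4:1.
The largest is 2 (to 1 and 0), so the eccentricity of 5 is 2.

2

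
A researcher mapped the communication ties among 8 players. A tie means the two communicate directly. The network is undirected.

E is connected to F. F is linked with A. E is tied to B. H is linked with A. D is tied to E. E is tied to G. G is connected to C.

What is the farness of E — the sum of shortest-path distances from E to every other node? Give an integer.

Distances from E: A:2, B:1, C:2, D:1, F:1, G:1, H:3.
Sum = 2 + 1 + 2 + 1 + 1 + 1 + 3 = 11.

11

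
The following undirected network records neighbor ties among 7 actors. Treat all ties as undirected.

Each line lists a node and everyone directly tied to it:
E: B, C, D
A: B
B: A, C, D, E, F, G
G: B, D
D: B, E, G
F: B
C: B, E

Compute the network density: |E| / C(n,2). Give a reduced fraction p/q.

There are 9 edges and 7 nodes, so the maximum possible is C(7,2) = 21.
Density = 9/21 = 3/7.

3/7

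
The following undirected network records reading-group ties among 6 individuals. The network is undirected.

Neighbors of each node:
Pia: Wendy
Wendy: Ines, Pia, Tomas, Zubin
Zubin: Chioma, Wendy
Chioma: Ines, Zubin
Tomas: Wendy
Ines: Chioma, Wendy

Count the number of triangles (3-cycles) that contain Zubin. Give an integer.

Zubin's neighbors are Chioma and Wendy, but none of them are tied to each other, so no triangle contains Zubin.

0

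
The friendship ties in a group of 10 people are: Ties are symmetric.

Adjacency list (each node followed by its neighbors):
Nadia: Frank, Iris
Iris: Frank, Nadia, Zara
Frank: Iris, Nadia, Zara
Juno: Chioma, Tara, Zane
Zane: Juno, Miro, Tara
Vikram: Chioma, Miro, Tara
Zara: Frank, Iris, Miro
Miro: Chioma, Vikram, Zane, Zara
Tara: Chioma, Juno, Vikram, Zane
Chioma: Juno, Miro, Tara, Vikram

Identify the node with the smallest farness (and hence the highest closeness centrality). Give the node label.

Farness (sum of distances to all others) for each node — Chioma:18, Frank:22, Iris:22, Juno:23, Miro:15, Nadia:29, Tara:22, Vikram:19, Zane:19, Zara:17.
The smallest farness is 15, for Miro, so Miro has the highest closeness.

Miro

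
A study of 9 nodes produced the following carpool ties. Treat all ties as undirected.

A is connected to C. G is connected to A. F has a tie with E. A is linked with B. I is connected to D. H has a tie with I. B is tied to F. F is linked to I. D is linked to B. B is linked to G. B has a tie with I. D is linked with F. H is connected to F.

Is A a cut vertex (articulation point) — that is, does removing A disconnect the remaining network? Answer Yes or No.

Yes

Removing A leaves {B, D, E, F, G, H, and I} with no path to {C}, so the network splits into 2 components. A is a cut vertex.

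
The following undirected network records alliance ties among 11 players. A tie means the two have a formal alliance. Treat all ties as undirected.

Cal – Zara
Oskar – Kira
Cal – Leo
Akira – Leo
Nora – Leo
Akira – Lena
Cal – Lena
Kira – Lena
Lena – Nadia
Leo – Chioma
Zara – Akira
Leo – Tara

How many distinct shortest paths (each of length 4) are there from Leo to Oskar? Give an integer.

2

The shortest distance is 4. The length-4 paths are: Leo–Akira–Lena–Kira–Oskar; Leo–Cal–Lena–Kira–Oskar.
That gives 2 distinct shortest paths.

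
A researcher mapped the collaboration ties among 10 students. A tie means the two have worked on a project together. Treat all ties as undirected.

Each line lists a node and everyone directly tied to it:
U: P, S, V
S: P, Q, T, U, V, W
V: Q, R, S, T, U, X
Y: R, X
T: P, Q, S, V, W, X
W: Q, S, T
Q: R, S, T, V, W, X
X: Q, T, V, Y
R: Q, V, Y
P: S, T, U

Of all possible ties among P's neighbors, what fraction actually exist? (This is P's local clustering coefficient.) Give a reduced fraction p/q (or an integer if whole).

P's neighbors: S, T, and U (k = 3).
Possible neighbor pairs: C(3,2) = 3. Edges among them: S–T, S–U → e = 2.
Clustering(P) = 2/3.

2/3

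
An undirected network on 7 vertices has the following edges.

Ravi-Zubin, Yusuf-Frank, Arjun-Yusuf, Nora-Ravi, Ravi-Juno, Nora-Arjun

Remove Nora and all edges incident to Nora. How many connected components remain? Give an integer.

2

Without Nora, the remaining ties split the others into: {Juno, Ravi, Zubin}; {Arjun, Frank, Yusuf}.
That's 2 separate components.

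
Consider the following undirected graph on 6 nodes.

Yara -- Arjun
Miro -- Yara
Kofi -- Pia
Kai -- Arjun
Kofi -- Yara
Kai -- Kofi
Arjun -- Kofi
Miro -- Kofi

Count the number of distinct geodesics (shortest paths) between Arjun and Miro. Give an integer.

The shortest distance is 2. The length-2 paths are: Arjun–Kofi–Miro; Arjun–Yara–Miro.
That gives 2 distinct shortest paths.

2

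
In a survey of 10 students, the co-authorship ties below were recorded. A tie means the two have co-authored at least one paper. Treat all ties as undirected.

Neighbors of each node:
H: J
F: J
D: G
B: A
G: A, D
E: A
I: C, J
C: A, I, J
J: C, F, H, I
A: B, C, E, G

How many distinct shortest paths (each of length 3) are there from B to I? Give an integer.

1

The shortest distance is 3, and the only length-3 path is B–A–C–I. So there is exactly 1 shortest path.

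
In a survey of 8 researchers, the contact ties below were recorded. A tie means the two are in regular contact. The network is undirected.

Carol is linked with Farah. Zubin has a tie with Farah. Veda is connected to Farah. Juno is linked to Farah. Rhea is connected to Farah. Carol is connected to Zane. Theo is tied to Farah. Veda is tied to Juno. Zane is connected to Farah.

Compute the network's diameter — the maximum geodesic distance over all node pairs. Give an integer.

Eccentricity of each node (its greatest distance to any other): Carol:2, Farah:1, Juno:2, Rhea:2, Theo:2, Veda:2, Zane:2, Zubin:2.
The maximum eccentricity is 2, realized for instance by the pair Veda–Carol via Veda – Farah – Carol. So the diameter is 2.

2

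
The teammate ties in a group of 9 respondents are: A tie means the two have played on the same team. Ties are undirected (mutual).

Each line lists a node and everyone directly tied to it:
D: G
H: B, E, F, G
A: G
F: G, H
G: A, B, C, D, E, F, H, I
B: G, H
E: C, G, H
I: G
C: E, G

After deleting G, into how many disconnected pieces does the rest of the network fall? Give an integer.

4

Without G, the remaining ties split the others into: {B, C, E, F, H}; {I}; {A}; {D}.
That's 4 separate components.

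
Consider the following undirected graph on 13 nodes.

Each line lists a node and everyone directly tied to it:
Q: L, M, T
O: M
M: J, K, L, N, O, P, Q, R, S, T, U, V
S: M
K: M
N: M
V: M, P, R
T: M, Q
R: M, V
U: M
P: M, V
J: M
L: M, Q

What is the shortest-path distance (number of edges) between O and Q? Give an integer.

2

One shortest route is O – M – Q, which uses 2 edges, and O and Q are not directly tied, so nothing shorter exists. So d(O,Q) = 2.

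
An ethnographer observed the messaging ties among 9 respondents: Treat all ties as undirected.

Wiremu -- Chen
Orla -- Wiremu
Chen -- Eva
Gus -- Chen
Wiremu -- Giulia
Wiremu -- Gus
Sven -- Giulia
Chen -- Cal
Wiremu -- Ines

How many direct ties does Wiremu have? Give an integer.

5

Wiremu is directly tied to Chen, Giulia, Gus, Ines, and Orla. That is 5 neighbors, so the degree of Wiremu is 5.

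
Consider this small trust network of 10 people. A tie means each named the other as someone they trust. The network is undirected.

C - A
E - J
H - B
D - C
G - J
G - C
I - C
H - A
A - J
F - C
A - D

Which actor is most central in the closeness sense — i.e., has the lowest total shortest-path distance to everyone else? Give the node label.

Farness (sum of distances to all others) for each node — A:14, B:28, C:15, D:18, E:26, F:23, G:19, H:20, I:23, J:18.
The smallest farness is 14, for A, so A has the highest closeness.

A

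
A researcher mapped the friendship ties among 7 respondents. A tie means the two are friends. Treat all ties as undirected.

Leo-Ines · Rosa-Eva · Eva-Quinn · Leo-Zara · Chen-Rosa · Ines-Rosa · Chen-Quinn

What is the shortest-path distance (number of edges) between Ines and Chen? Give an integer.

2

One shortest route is Ines – Rosa – Chen, which uses 2 edges, and Ines and Chen are not directly tied, so nothing shorter exists. So d(Ines,Chen) = 2.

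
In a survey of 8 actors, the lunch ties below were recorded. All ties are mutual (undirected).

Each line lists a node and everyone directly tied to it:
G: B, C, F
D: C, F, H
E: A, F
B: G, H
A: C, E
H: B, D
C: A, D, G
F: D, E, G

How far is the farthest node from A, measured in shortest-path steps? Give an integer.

3

Distances from A: B:3, C:1, D:2, E:1, F:2, G:2, H:3.
The largest is 3 (to H and B), so the eccentricity of A is 3.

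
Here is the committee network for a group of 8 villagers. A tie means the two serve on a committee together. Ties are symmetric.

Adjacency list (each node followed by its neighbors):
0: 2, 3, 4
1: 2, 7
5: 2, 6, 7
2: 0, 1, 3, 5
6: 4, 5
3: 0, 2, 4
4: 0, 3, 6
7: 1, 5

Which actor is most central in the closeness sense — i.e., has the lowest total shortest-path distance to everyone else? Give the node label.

2

Farness (sum of distances to all others) for each node — 0:12, 1:14, 2:10, 3:12, 4:13, 5:11, 6:13, 7:15.
The smallest farness is 10, for 2, so 2 has the highest closeness.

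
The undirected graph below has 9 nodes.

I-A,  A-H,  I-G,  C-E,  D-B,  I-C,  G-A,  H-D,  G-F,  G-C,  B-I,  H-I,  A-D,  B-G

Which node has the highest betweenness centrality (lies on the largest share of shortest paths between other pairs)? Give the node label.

G

Unnormalized betweenness of each node: A:47/15, B:32/15, C:7, D:5/6, E:0, F:0, G:152/15, H:11/15, I:211/30.
G has the largest value, 152/15, making it the main broker — the node through which the most shortest paths run.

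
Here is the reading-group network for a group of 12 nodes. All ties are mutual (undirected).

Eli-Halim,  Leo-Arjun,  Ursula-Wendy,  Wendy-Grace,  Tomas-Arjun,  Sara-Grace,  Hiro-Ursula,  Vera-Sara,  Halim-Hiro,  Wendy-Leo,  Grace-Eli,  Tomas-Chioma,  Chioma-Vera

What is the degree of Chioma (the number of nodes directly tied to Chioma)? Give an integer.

2

Chioma is directly tied to Tomas and Vera. That is 2 neighbors, so the degree of Chioma is 2.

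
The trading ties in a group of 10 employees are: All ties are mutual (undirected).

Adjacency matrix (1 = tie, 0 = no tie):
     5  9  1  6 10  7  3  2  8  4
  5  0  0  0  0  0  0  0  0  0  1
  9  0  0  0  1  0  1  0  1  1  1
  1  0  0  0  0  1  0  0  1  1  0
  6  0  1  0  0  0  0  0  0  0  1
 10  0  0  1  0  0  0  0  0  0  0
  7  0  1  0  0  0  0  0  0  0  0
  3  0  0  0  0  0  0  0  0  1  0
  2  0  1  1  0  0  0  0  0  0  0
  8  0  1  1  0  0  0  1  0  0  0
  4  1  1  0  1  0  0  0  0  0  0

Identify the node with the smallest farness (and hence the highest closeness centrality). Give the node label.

Farness (sum of distances to all others) for each node — 1:20, 2:18, 3:24, 4:19, 5:27, 6:20, 7:22, 8:16, 9:14, 10:28.
The smallest farness is 14, for 9, so 9 has the highest closeness.

9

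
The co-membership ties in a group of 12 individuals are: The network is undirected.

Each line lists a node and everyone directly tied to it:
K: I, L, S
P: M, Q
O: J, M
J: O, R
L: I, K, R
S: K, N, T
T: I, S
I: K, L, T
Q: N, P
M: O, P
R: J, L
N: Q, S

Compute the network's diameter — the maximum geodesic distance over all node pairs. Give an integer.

5

Eccentricity of each node (its greatest distance to any other): I:5, J:5, K:5, L:5, M:5, N:5, O:5, P:5, Q:5, R:5, S:5, T:5.
The maximum eccentricity is 5, realized for instance by the pair T–O via T – I – L – R – J – O. So the diameter is 5.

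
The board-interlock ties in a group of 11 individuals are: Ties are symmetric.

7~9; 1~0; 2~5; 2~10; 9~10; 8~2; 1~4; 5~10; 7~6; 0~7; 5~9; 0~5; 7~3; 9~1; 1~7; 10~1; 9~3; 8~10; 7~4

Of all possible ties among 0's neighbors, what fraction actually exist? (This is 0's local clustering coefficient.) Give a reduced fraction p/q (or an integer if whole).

1/3

0's neighbors: 1, 5, and 7 (k = 3).
Possible neighbor pairs: C(3,2) = 3. Edges among them: 1–7 → e = 1.
Clustering(0) = 1/3.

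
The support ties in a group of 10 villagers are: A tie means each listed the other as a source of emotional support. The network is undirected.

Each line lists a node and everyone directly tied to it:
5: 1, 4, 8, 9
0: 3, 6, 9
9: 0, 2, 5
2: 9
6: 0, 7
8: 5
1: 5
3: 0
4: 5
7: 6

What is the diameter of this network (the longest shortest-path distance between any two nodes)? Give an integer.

Eccentricity of each node (its greatest distance to any other): 0:3, 1:5, 2:4, 3:4, 4:5, 5:4, 6:4, 7:5, 8:5, 9:3.
The maximum eccentricity is 5, realized for instance by the pair 7–1 via 7 – 6 – 0 – 9 – 5 – 1. So the diameter is 5.

5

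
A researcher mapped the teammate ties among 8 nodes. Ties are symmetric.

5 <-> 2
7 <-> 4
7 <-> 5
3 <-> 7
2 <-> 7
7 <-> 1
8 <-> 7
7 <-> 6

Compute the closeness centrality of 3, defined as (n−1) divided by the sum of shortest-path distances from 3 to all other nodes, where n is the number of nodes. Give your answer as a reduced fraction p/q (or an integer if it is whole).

Distances from 3: 1:2, 2:2, 4:2, 5:2, 6:2, 7:1, 8:2. Sum = 13.
n = 8, so closeness = 7/13.

7/13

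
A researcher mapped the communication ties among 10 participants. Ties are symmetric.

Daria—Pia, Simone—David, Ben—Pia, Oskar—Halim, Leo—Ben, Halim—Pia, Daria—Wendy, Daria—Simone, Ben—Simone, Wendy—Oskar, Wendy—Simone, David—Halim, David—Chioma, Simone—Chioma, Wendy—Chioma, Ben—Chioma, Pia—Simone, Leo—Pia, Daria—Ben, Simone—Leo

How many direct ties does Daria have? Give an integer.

Daria is directly tied to Ben, Pia, Simone, and Wendy. That is 4 neighbors, so the degree of Daria is 4.

4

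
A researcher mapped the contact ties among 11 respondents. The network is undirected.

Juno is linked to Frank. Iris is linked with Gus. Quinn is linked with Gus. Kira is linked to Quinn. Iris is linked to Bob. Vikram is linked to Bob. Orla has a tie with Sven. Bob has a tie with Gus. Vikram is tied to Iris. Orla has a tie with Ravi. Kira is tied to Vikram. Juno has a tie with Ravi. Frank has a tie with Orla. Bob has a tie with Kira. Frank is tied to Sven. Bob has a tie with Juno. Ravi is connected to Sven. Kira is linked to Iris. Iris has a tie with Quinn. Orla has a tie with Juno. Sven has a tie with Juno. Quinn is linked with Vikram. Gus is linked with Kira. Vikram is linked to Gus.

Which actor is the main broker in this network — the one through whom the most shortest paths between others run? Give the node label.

Bob

Unnormalized betweenness of each node: Bob:25, Frank:0, Gus:3/2, Iris:3/2, Juno:73/3, Kira:3/2, Orla:1/3, Quinn:0, Ravi:0, Sven:1/3, Vikram:3/2.
Bob has the largest value, 25, making it the main broker — the node through which the most shortest paths run.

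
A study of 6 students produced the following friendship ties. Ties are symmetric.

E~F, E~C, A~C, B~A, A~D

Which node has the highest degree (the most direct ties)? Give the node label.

A

Degrees — A:3, B:1, C:2, D:1, E:2, F:1.
The maximum is 3, attained only by A.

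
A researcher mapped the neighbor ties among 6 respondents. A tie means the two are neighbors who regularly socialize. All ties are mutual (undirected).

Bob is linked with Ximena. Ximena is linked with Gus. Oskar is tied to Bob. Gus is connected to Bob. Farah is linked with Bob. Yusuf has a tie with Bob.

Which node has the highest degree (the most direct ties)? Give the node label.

Degrees — Bob:5, Farah:1, Gus:2, Oskar:1, Ximena:2, Yusuf:1.
The maximum is 5, attained only by Bob.

Bob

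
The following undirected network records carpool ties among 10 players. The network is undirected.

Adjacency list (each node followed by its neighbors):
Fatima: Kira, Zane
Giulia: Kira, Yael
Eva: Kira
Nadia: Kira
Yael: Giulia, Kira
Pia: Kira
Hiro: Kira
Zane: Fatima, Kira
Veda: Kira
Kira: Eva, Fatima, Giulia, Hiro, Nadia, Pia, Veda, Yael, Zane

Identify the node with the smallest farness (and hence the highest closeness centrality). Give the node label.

Kira

Farness (sum of distances to all others) for each node — Eva:17, Fatima:16, Giulia:16, Hiro:17, Kira:9, Nadia:17, Pia:17, Veda:17, Yael:16, Zane:16.
The smallest farness is 9, for Kira, so Kira has the highest closeness.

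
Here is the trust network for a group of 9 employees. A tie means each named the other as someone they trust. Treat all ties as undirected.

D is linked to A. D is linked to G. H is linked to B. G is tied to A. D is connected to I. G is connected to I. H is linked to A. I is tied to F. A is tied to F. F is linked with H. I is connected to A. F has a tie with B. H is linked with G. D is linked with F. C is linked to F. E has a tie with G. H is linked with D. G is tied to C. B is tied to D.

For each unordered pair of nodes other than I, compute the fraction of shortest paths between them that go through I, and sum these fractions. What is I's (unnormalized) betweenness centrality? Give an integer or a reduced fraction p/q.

2/5

Pairs whose geodesics pass through I — F–E: 1/5; F–G: 1/5.
All other pairs contribute 0.
Summing the contributions gives betweenness(I) = 2/5.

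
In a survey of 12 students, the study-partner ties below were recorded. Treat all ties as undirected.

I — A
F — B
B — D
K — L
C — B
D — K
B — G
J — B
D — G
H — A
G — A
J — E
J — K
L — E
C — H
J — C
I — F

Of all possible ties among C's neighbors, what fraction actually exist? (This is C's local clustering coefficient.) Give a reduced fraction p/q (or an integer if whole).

1/3

C's neighbors: B, H, and J (k = 3).
Possible neighbor pairs: C(3,2) = 3. Edges among them: B–J → e = 1.
Clustering(C) = 1/3.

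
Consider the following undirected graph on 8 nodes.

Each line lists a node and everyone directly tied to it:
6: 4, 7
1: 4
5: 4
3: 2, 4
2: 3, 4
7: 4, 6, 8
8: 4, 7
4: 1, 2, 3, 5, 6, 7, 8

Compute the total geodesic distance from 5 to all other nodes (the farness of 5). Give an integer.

13

Distances from 5: 1:2, 2:2, 3:2, 4:1, 6:2, 7:2, 8:2.
Sum = 2 + 2 + 2 + 1 + 2 + 2 + 2 = 13.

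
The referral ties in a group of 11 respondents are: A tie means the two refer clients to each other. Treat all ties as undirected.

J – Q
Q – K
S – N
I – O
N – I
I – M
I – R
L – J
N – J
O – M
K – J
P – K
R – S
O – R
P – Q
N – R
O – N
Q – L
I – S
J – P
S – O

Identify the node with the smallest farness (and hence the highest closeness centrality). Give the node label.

Farness (sum of distances to all others) for each node — I:19, J:16, K:23, L:24, M:27, N:15, O:19, P:23, Q:22, R:20, S:20.
The smallest farness is 15, for N, so N has the highest closeness.

N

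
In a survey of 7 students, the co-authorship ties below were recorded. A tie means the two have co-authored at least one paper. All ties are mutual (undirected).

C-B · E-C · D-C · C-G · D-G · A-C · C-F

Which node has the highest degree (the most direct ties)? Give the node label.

C

Degrees — A:1, B:1, C:6, D:2, E:1, F:1, G:2.
The maximum is 6, attained only by C.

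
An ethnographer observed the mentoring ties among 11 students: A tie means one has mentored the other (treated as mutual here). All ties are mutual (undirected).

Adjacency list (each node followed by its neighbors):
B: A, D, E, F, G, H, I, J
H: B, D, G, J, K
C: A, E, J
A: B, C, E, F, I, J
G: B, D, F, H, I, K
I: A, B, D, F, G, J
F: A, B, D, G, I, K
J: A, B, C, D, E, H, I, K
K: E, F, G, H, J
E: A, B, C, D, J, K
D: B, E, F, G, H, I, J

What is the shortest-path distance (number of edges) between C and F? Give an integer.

One shortest route is C – A – F, which uses 2 edges, and C and F are not directly tied, so nothing shorter exists. So d(C,F) = 2.

2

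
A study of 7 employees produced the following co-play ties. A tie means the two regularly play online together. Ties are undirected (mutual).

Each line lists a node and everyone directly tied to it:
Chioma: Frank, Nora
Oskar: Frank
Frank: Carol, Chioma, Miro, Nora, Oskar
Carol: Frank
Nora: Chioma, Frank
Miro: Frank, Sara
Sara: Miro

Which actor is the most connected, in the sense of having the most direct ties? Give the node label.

Frank

Degrees — Carol:1, Chioma:2, Frank:5, Miro:2, Nora:2, Oskar:1, Sara:1.
The maximum is 5, attained only by Frank.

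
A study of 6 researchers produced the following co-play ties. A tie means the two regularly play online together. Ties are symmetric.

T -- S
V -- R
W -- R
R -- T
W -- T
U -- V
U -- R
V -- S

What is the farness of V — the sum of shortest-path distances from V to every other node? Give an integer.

Distances from V: R:1, S:1, T:2, U:1, W:2.
Sum = 1 + 1 + 2 + 1 + 2 = 7.

7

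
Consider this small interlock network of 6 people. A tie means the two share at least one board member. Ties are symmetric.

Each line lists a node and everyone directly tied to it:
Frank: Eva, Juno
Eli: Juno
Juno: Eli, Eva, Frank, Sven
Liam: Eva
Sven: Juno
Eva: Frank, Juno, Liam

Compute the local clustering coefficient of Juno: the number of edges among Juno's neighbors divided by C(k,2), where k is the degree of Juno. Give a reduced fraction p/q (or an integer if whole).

Juno's neighbors: Eli, Eva, Frank, and Sven (k = 4).
Possible neighbor pairs: C(4,2) = 6. Edges among them: Eva–Frank → e = 1.
Clustering(Juno) = 1/6.

1/6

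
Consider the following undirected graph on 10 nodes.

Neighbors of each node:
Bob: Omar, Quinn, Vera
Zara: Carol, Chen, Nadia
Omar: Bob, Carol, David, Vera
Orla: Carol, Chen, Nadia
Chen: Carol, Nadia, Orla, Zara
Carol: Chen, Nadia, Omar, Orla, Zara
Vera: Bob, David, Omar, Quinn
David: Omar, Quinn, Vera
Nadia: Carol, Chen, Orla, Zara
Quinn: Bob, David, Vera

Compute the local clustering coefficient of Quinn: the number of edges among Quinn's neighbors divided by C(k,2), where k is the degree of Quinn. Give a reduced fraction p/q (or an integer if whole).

2/3

Quinn's neighbors: Bob, David, and Vera (k = 3).
Possible neighbor pairs: C(3,2) = 3. Edges among them: Bob–Vera, David–Vera → e = 2.
Clustering(Quinn) = 2/3.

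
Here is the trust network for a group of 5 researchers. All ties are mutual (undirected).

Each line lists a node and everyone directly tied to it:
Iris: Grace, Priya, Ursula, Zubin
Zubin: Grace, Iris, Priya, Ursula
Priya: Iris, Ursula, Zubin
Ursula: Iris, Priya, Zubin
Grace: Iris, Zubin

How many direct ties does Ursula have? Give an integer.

Ursula is directly tied to Iris, Priya, and Zubin. That is 3 neighbors, so the degree of Ursula is 3.

3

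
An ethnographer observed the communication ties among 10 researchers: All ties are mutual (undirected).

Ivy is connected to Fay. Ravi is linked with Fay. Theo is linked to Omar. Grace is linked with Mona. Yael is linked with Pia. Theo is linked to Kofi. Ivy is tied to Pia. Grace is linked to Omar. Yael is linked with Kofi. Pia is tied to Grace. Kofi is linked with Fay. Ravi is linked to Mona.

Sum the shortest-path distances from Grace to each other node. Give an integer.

17

Distances from Grace: Fay:3, Ivy:2, Kofi:3, Mona:1, Omar:1, Pia:1, Ravi:2, Theo:2, Yael:2.
Sum = 3 + 2 + 3 + 1 + 1 + 1 + 2 + 2 + 2 = 17.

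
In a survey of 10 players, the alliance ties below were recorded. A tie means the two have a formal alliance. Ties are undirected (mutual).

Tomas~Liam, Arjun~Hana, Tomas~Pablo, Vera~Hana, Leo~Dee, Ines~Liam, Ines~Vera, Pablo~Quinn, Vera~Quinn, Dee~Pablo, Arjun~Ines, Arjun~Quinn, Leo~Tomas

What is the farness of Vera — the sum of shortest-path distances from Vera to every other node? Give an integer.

19

Distances from Vera: Arjun:2, Dee:3, Hana:1, Ines:1, Leo:4, Liam:2, Pablo:2, Quinn:1, Tomas:3.
Sum = 2 + 3 + 1 + 1 + 4 + 2 + 2 + 1 + 3 = 19.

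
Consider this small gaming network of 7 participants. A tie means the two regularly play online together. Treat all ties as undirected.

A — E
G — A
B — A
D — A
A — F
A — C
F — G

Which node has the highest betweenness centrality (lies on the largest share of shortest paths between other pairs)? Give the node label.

A

Unnormalized betweenness of each node: A:14, B:0, C:0, D:0, E:0, F:0, G:0.
A has the largest value, 14, making it the main broker — the node through which the most shortest paths run.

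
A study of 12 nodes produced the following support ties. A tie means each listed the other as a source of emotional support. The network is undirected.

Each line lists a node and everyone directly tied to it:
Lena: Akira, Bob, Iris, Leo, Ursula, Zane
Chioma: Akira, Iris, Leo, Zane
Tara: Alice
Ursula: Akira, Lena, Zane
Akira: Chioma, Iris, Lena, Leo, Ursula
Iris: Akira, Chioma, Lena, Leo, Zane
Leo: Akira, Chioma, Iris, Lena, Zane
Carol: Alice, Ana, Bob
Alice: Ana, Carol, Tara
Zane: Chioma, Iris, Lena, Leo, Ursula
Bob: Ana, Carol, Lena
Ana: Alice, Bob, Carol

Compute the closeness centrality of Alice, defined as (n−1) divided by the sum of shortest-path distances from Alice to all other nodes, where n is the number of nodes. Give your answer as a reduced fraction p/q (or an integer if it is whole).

1/3

Distances from Alice: Akira:4, Ana:1, Bob:2, Carol:1, Chioma:5, Iris:4, Lena:3, Leo:4, Tara:1, Ursula:4, Zane:4. Sum = 33.
n = 12, so closeness = 11/33 = 1/3.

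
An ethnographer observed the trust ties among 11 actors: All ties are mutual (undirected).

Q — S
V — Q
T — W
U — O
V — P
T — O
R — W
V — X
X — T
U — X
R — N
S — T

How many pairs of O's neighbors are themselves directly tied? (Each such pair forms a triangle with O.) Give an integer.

0

O's neighbors are T and U, but none of them are tied to each other, so no triangle contains O.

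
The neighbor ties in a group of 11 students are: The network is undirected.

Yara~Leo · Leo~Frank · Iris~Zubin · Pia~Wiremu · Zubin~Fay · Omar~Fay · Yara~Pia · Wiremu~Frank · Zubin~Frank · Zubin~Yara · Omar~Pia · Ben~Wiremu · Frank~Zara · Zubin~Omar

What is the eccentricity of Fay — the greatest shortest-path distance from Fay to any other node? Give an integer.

Distances from Fay: Ben:4, Frank:2, Iris:2, Leo:3, Omar:1, Pia:2, Wiremu:3, Yara:2, Zara:3, Zubin:1.
The largest is 4 (to Ben), so the eccentricity of Fay is 4.

4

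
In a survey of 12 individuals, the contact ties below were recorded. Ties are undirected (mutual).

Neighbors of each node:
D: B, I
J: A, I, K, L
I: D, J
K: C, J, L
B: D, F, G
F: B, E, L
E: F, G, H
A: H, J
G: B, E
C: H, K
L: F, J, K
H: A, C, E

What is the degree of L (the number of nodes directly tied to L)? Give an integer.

3

L is directly tied to F, J, and K. That is 3 neighbors, so the degree of L is 3.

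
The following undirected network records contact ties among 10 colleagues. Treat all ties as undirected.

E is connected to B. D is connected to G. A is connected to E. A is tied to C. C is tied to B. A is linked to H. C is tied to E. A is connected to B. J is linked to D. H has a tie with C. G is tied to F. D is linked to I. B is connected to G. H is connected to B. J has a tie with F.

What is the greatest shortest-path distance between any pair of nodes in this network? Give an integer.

Eccentricity of each node (its greatest distance to any other): A:4, B:3, C:4, D:3, E:4, F:3, G:2, H:4, I:4, J:4.
The maximum eccentricity is 4, realized for instance by the pair J–E via J – D – G – B – E. So the diameter is 4.

4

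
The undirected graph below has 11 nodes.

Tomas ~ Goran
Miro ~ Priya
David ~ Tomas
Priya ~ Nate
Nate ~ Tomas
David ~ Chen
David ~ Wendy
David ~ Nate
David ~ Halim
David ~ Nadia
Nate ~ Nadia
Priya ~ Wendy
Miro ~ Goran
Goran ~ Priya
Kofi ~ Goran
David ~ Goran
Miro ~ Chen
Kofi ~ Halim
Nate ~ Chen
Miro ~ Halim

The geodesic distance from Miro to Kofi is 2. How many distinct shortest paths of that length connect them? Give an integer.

2

The shortest distance is 2. The length-2 paths are: Miro–Halim–Kofi; Miro–Goran–Kofi.
That gives 2 distinct shortest paths.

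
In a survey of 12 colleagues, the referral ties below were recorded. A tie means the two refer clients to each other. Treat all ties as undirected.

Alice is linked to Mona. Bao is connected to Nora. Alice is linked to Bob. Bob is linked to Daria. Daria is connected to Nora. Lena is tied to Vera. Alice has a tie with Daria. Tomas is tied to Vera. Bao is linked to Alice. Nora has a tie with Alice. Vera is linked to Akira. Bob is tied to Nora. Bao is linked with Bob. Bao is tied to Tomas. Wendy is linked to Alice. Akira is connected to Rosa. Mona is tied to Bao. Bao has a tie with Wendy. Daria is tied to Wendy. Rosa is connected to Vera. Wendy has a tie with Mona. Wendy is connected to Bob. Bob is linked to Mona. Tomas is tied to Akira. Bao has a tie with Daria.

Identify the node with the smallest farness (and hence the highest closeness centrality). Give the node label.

Farness (sum of distances to all others) for each node — Akira:25, Alice:22, Bao:17, Bob:22, Daria:23, Lena:34, Mona:24, Nora:24, Rosa:33, Tomas:19, Vera:24, Wendy:23.
The smallest farness is 17, for Bao, so Bao has the highest closeness.

Bao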